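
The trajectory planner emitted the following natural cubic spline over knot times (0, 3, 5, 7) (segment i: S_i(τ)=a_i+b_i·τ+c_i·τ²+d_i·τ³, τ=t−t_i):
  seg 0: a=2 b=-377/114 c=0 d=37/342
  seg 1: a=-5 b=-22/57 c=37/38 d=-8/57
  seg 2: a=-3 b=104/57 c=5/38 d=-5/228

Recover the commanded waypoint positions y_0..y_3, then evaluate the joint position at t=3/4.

y_0=2 y_1=-5 y_2=-3 y_3=1
S(3/4) = -1057/2432

y_0 = S_0(0) = a_0 = 2
y_1 = S_1(0) = a_1 = -5
y_2 = S_2(0) = a_2 = -3
y_3 = S_2(2) = 1
t_q=3/4 is in segment 0 (τ=3/4); S_0(τ)=-1057/2432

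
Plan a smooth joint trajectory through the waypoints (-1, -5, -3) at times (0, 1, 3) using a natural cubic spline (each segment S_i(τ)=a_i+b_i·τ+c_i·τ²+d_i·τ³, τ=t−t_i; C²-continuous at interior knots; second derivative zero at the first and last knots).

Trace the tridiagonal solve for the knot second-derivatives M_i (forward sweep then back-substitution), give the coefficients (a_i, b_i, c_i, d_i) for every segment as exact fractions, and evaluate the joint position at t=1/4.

  seg 0: a=-1 b=-29/6 c=0 d=5/6
  seg 1: a=-5 b=-7/3 c=5/2 d=-5/12
S(1/4) = -281/128

Δ: Δ0=-4, Δ1=1
row 1: diag=6, rhs=30; c'=1/3, d'=5
back: M1=5
M: M0=0, M1=5, M2=0
seg 0: a=-1, c=M0/2=0, d=(M1−M0)/(6·1)=5/6, b=Δ0−h0·(2M0+M1)/6=-29/6
seg 1: a=-5, c=M1/2=5/2, d=(M2−M1)/(6·2)=-5/12, b=Δ1−h1·(2M1+M2)/6=-7/3
t_q=1/4 → seg 0, τ=1/4; S=-1+-29/6·τ+0·τ²+5/6·τ³=-281/128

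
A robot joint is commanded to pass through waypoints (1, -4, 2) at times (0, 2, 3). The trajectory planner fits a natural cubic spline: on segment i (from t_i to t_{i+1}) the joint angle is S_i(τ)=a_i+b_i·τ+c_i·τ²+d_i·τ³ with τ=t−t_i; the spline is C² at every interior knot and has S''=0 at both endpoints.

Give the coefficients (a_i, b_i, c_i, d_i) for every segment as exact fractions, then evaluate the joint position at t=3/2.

Δ: Δ0=-5/2, Δ1=6
row 1: diag=6, rhs=51; c'=1/6, d'=17/2
back: M1=17/2
M: M0=0, M1=17/2, M2=0
seg 0: a=1, c=M0/2=0, d=(M1−M0)/(6·2)=17/24, b=Δ0−h0·(2M0+M1)/6=-16/3
seg 1: a=-4, c=M1/2=17/4, d=(M2−M1)/(6·1)=-17/12, b=Δ1−h1·(2M1+M2)/6=19/6
t_q=3/2 → seg 0, τ=3/2; S=1+-16/3·τ+0·τ²+17/24·τ³=-295/64

  seg 0: a=1 b=-16/3 c=0 d=17/24
  seg 1: a=-4 b=19/6 c=17/4 d=-17/12
S(3/2) = -295/64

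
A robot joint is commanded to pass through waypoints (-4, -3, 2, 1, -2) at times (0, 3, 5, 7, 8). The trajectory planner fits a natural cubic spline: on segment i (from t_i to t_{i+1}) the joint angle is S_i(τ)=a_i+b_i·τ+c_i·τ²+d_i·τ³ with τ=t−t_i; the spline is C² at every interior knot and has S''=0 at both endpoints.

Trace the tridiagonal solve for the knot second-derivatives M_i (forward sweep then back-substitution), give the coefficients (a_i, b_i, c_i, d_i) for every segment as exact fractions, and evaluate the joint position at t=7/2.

Δ: Δ0=1/3, Δ1=5/2, Δ2=-1/2, Δ3=-3
row 1: diag=10, rhs=13; c'=1/5, d'=13/10
row 2: denom=8−2·1/5=38/5; d'=(-18−2·13/10)/(38/5)=-103/38
row 3: denom=6−2·5/19=104/19; d'=(-15−2·-103/38)/(104/19)=-7/4
back: M3=-7/4
back: M2=-103/38−5/19·-7/4=-9/4
back: M1=13/10−1/5·-9/4=7/4
M: M0=0, M1=7/4, M2=-9/4, M3=-7/4, M4=0
seg 0: a=-4, c=M0/2=0, d=(M1−M0)/(6·3)=7/72, b=Δ0−h0·(2M0+M1)/6=-13/24
seg 1: a=-3, c=M1/2=7/8, d=(M2−M1)/(6·2)=-1/3, b=Δ1−h1·(2M1+M2)/6=25/12
seg 2: a=2, c=M2/2=-9/8, d=(M3−M2)/(6·2)=1/24, b=Δ2−h2·(2M2+M3)/6=19/12
seg 3: a=1, c=M3/2=-7/8, d=(M4−M3)/(6·1)=7/24, b=Δ3−h3·(2M3+M4)/6=-29/12
t_q=7/2 → seg 1, τ=1/2; S=-3+25/12·τ+7/8·τ²+-1/3·τ³=-57/32

  seg 0: a=-4 b=-13/24 c=0 d=7/72
  seg 1: a=-3 b=25/12 c=7/8 d=-1/3
  seg 2: a=2 b=19/12 c=-9/8 d=1/24
  seg 3: a=1 b=-29/12 c=-7/8 d=7/24
S(7/2) = -57/32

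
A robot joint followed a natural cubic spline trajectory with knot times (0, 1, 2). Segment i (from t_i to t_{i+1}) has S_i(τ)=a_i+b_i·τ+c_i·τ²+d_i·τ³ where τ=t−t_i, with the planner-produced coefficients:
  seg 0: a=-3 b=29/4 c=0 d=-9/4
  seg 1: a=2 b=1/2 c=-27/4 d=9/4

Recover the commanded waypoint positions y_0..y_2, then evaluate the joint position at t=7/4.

y_0 = S_0(0) = a_0 = -3
y_1 = S_1(0) = a_1 = 2
y_2 = S_1(1) = -2
t_q=7/4 is in segment 1 (τ=3/4); S_1(τ)=-121/256

y_0=-3 y_1=2 y_2=-2
S(7/4) = -121/256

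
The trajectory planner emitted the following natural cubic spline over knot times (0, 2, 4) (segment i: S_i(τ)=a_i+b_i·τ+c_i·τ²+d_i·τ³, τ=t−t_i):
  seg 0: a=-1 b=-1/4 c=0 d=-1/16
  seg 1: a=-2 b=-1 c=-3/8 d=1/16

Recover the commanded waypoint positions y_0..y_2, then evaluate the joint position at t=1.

y_0 = S_0(0) = a_0 = -1
y_1 = S_1(0) = a_1 = -2
y_2 = S_1(2) = -5
t_q=1 is in segment 0 (τ=1); S_0(τ)=-21/16

y_0=-1 y_1=-2 y_2=-5
S(1) = -21/16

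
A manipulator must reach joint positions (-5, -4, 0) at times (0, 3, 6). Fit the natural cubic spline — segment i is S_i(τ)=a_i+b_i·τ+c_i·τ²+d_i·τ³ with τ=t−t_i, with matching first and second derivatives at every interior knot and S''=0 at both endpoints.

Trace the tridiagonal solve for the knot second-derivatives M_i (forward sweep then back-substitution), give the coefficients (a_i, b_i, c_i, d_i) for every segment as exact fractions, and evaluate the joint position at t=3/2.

Δ: Δ0=1/3, Δ1=4/3
row 1: diag=12, rhs=6; c'=1/4, d'=1/2
back: M1=1/2
M: M0=0, M1=1/2, M2=0
seg 0: a=-5, c=M0/2=0, d=(M1−M0)/(6·3)=1/36, b=Δ0−h0·(2M0+M1)/6=1/12
seg 1: a=-4, c=M1/2=1/4, d=(M2−M1)/(6·3)=-1/36, b=Δ1−h1·(2M1+M2)/6=5/6
t_q=3/2 → seg 0, τ=3/2; S=-5+1/12·τ+0·τ²+1/36·τ³=-153/32

  seg 0: a=-5 b=1/12 c=0 d=1/36
  seg 1: a=-4 b=5/6 c=1/4 d=-1/36
S(3/2) = -153/32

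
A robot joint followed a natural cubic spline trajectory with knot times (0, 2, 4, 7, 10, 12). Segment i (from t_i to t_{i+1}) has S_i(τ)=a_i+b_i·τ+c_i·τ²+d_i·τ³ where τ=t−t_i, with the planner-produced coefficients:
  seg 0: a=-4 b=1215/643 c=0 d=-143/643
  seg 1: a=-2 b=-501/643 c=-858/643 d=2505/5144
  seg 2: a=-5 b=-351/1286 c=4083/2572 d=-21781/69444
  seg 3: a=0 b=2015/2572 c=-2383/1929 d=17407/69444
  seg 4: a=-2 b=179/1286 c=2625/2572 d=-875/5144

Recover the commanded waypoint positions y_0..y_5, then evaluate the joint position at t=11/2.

y_0 = S_0(0) = a_0 = -4
y_1 = S_1(0) = a_1 = -2
y_2 = S_2(0) = a_2 = -5
y_3 = S_3(0) = a_3 = 0
y_4 = S_4(0) = a_4 = -2
y_5 = S_4(2) = 1
t_q=11/2 is in segment 2 (τ=3/2); S_2(τ)=-59591/20576

y_0=-4 y_1=-2 y_2=-5 y_3=0 y_4=-2 y_5=1
S(11/2) = -59591/20576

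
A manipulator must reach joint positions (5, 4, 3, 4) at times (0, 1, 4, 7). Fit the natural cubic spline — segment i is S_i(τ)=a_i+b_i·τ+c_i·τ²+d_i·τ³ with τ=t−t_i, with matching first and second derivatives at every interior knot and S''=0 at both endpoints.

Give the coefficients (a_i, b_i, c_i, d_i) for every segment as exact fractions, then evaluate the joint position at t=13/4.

  seg 0: a=5 b=-31/29 c=0 d=2/29
  seg 1: a=4 b=-25/29 c=6/29 d=-8/783
  seg 2: a=3 b=3/29 c=10/87 d=-10/783
S(13/4) = 347/116

Δ: Δ0=-1, Δ1=-1/3, Δ2=1/3
row 1: diag=8, rhs=4; c'=3/8, d'=1/2
row 2: denom=12−3·3/8=87/8; d'=(4−3·1/2)/(87/8)=20/87
back: M2=20/87
back: M1=1/2−3/8·20/87=12/29
M: M0=0, M1=12/29, M2=20/87, M3=0
seg 0: a=5, c=M0/2=0, d=(M1−M0)/(6·1)=2/29, b=Δ0−h0·(2M0+M1)/6=-31/29
seg 1: a=4, c=M1/2=6/29, d=(M2−M1)/(6·3)=-8/783, b=Δ1−h1·(2M1+M2)/6=-25/29
seg 2: a=3, c=M2/2=10/87, d=(M3−M2)/(6·3)=-10/783, b=Δ2−h2·(2M2+M3)/6=3/29
t_q=13/4 → seg 1, τ=9/4; S=4+-25/29·τ+6/29·τ²+-8/783·τ³=347/116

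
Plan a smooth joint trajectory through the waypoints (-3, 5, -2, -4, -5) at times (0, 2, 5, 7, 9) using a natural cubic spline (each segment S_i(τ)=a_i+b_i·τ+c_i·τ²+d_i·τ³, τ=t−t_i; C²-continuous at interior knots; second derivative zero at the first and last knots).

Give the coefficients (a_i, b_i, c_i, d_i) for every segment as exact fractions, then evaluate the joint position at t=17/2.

  seg 0: a=-3 b=5659/1032 c=0 d=-1531/4128
  seg 1: a=5 b=533/516 c=-1531/688 d=253/688
  seg 2: a=-2 b=-4933/2064 c=373/344 d=-1607/8256
  seg 3: a=-4 b=-401/1032 c=-115/1376 d=115/8256
S(17/2) = -104001/22016

Δ: Δ0=4, Δ1=-7/3, Δ2=-1, Δ3=-1/2
row 1: diag=10, rhs=-38; c'=3/10, d'=-19/5
row 2: denom=10−3·3/10=91/10; d'=(8−3·-19/5)/(91/10)=194/91
row 3: denom=8−2·20/91=688/91; d'=(3−2·194/91)/(688/91)=-115/688
back: M3=-115/688
back: M2=194/91−20/91·-115/688=373/172
back: M1=-19/5−3/10·373/172=-1531/344
M: M0=0, M1=-1531/344, M2=373/172, M3=-115/688, M4=0
seg 0: a=-3, c=M0/2=0, d=(M1−M0)/(6·2)=-1531/4128, b=Δ0−h0·(2M0+M1)/6=5659/1032
seg 1: a=5, c=M1/2=-1531/688, d=(M2−M1)/(6·3)=253/688, b=Δ1−h1·(2M1+M2)/6=533/516
seg 2: a=-2, c=M2/2=373/344, d=(M3−M2)/(6·2)=-1607/8256, b=Δ2−h2·(2M2+M3)/6=-4933/2064
seg 3: a=-4, c=M3/2=-115/1376, d=(M4−M3)/(6·2)=115/8256, b=Δ3−h3·(2M3+M4)/6=-401/1032
t_q=17/2 → seg 3, τ=3/2; S=-4+-401/1032·τ+-115/1376·τ²+115/8256·τ³=-104001/22016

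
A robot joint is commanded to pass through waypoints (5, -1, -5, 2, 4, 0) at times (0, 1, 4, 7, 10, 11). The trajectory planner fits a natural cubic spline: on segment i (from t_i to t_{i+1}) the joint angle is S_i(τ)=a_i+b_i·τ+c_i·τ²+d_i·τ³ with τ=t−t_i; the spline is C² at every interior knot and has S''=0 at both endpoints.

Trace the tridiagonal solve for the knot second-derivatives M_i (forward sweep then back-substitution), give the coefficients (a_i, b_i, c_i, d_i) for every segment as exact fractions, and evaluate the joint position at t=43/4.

Δ: Δ0=-6, Δ1=-4/3, Δ2=7/3, Δ3=2/3, Δ4=-4
row 1: diag=8, rhs=28; c'=3/8, d'=7/2
row 2: denom=12−3·3/8=87/8; d'=(22−3·7/2)/(87/8)=92/87
row 3: denom=12−3·8/29=324/29; d'=(-10−3·92/87)/(324/29)=-191/162
row 4: denom=8−3·29/108=259/36; d'=(-28−3·-191/162)/(259/36)=-2642/777
back: M4=-2642/777
back: M3=-191/162−29/108·-2642/777=-620/2331
back: M2=92/87−8/29·-620/2331=2636/2331
back: M1=7/2−3/8·2636/2331=2390/777
M: M0=0, M1=2390/777, M2=2636/2331, M3=-620/2331, M4=-2642/777, M5=0
seg 0: a=5, c=M0/2=0, d=(M1−M0)/(6·1)=1195/2331, b=Δ0−h0·(2M0+M1)/6=-15181/2331
seg 1: a=-1, c=M1/2=1195/777, d=(M2−M1)/(6·3)=-2267/20979, b=Δ1−h1·(2M1+M2)/6=-11596/2331
seg 2: a=-5, c=M2/2=1318/2331, d=(M3−M2)/(6·3)=-44/567, b=Δ2−h2·(2M2+M3)/6=3113/2331
seg 3: a=2, c=M3/2=-310/2331, d=(M4−M3)/(6·3)=-3653/20979, b=Δ3−h3·(2M3+M4)/6=6137/2331
seg 4: a=4, c=M4/2=-1321/777, d=(M5−M4)/(6·1)=1321/2331, b=Δ4−h4·(2M4+M5)/6=-6682/2331
t_q=43/4 → seg 4, τ=3/4; S=4+-6682/2331·τ+-1321/777·τ²+1321/2331·τ³=56333/49728

  seg 0: a=5 b=-15181/2331 c=0 d=1195/2331
  seg 1: a=-1 b=-11596/2331 c=1195/777 d=-2267/20979
  seg 2: a=-5 b=3113/2331 c=1318/2331 d=-44/567
  seg 3: a=2 b=6137/2331 c=-310/2331 d=-3653/20979
  seg 4: a=4 b=-6682/2331 c=-1321/777 d=1321/2331
S(43/4) = 56333/49728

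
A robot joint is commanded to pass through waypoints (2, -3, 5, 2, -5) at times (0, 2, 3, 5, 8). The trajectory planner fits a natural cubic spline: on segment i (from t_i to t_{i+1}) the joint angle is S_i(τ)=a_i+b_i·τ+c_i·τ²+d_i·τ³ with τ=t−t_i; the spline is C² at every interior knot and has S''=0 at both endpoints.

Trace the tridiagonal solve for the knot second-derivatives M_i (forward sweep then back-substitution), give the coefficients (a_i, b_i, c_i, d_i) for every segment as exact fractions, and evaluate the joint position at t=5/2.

Δ: Δ0=-5/2, Δ1=8, Δ2=-3/2, Δ3=-7/3
row 1: diag=6, rhs=63; c'=1/6, d'=21/2
row 2: denom=6−1·1/6=35/6; d'=(-57−1·21/2)/(35/6)=-81/7
row 3: denom=10−2·12/35=326/35; d'=(-5−2·-81/7)/(326/35)=635/326
back: M3=635/326
back: M2=-81/7−12/35·635/326=-1995/163
back: M1=21/2−1/6·-1995/163=2044/163
M: M0=0, M1=2044/163, M2=-1995/163, M3=635/326, M4=0
seg 0: a=2, c=M0/2=0, d=(M1−M0)/(6·2)=511/489, b=Δ0−h0·(2M0+M1)/6=-6533/978
seg 1: a=-3, c=M1/2=1022/163, d=(M2−M1)/(6·1)=-4039/978, b=Δ1−h1·(2M1+M2)/6=5731/978
seg 2: a=5, c=M2/2=-1995/326, d=(M3−M2)/(6·2)=4625/3912, b=Δ2−h2·(2M2+M3)/6=2939/489
seg 3: a=2, c=M3/2=635/652, d=(M4−M3)/(6·3)=-635/5868, b=Δ3−h3·(2M3+M4)/6=-4187/978
t_q=5/2 → seg 1, τ=1/2; S=-3+5731/978·τ+1022/163·τ²+-4039/978·τ³=2559/2608

  seg 0: a=2 b=-6533/978 c=0 d=511/489
  seg 1: a=-3 b=5731/978 c=1022/163 d=-4039/978
  seg 2: a=5 b=2939/489 c=-1995/326 d=4625/3912
  seg 3: a=2 b=-4187/978 c=635/652 d=-635/5868
S(5/2) = 2559/2608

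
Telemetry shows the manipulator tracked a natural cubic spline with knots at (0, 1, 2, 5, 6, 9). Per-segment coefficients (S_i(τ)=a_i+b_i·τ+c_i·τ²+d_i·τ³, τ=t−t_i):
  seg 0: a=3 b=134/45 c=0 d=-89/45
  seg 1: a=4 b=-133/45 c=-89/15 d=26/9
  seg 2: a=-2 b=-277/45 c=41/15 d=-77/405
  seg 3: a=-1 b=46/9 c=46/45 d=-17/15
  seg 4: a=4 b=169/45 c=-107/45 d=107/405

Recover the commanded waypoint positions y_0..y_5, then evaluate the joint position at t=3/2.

y_0 = S_0(0) = a_0 = 3
y_1 = S_1(0) = a_1 = 4
y_2 = S_2(0) = a_2 = -2
y_3 = S_3(0) = a_3 = -1
y_4 = S_4(0) = a_4 = 4
y_5 = S_4(3) = 1
t_q=3/2 is in segment 1 (τ=1/2); S_1(τ)=7/5

y_0=3 y_1=4 y_2=-2 y_3=-1 y_4=4 y_5=1
S(3/2) = 7/5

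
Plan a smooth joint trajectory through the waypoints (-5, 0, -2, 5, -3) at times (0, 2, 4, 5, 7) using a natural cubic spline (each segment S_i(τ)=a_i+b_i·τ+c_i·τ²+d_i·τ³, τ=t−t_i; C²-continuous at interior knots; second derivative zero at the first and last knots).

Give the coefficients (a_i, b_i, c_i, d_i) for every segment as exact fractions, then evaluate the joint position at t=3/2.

Δ: Δ0=5/2, Δ1=-1, Δ2=7, Δ3=-4
row 1: diag=8, rhs=-21; c'=1/4, d'=-21/8
row 2: denom=6−2·1/4=11/2; d'=(48−2·-21/8)/(11/2)=213/22
row 3: denom=6−1·2/11=64/11; d'=(-66−1·213/22)/(64/11)=-1665/128
back: M3=-1665/128
back: M2=213/22−2/11·-1665/128=771/64
back: M1=-21/8−1/4·771/64=-1443/256
M: M0=0, M1=-1443/256, M2=771/64, M3=-1665/128, M4=0
seg 0: a=-5, c=M0/2=0, d=(M1−M0)/(6·2)=-481/1024, b=Δ0−h0·(2M0+M1)/6=1121/256
seg 1: a=0, c=M1/2=-1443/512, d=(M2−M1)/(6·2)=1509/1024, b=Δ1−h1·(2M1+M2)/6=-161/128
seg 2: a=-2, c=M2/2=771/128, d=(M3−M2)/(6·1)=-1069/256, b=Δ2−h2·(2M2+M3)/6=1319/256
seg 3: a=5, c=M3/2=-1665/256, d=(M4−M3)/(6·2)=555/512, b=Δ3−h3·(2M3+M4)/6=299/64
t_q=3/2 → seg 0, τ=3/2; S=-5+1121/256·τ+0·τ²+-481/1024·τ³=-139/8192

  seg 0: a=-5 b=1121/256 c=0 d=-481/1024
  seg 1: a=0 b=-161/128 c=-1443/512 d=1509/1024
  seg 2: a=-2 b=1319/256 c=771/128 d=-1069/256
  seg 3: a=5 b=299/64 c=-1665/256 d=555/512
S(3/2) = -139/8192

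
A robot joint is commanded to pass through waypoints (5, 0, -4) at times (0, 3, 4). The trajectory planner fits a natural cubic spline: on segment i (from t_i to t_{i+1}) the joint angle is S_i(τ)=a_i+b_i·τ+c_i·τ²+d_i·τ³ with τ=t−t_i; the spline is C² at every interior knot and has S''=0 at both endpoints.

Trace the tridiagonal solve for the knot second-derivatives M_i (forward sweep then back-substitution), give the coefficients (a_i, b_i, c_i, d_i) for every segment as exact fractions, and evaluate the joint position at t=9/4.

Δ: Δ0=-5/3, Δ1=-4
row 1: diag=8, rhs=-14; c'=1/8, d'=-7/4
back: M1=-7/4
M: M0=0, M1=-7/4, M2=0
seg 0: a=5, c=M0/2=0, d=(M1−M0)/(6·3)=-7/72, b=Δ0−h0·(2M0+M1)/6=-19/24
seg 1: a=0, c=M1/2=-7/8, d=(M2−M1)/(6·1)=7/24, b=Δ1−h1·(2M1+M2)/6=-41/12
t_q=9/4 → seg 0, τ=9/4; S=5+-19/24·τ+0·τ²+-7/72·τ³=1081/512

  seg 0: a=5 b=-19/24 c=0 d=-7/72
  seg 1: a=0 b=-41/12 c=-7/8 d=7/24
S(9/4) = 1081/512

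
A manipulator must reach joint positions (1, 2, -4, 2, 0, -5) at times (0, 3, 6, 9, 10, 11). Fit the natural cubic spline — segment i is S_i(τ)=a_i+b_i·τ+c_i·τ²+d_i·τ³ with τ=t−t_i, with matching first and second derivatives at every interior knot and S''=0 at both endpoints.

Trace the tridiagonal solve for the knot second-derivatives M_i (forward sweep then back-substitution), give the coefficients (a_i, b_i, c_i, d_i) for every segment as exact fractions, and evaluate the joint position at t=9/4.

  seg 0: a=1 b=1690/1251 c=0 d=-1273/11259
  seg 1: a=2 b=-2129/1251 c=-1273/1251 d=3446/11259
  seg 2: a=-4 b=571/1251 c=2173/1251 d=-4588/11259
  seg 3: a=2 b=-155/1251 c=-805/417 d=68/1251
  seg 4: a=0 b=-4781/1251 c=-737/417 d=737/1251
S(9/4) = 24479/8896

Δ: Δ0=1/3, Δ1=-2, Δ2=2, Δ3=-2, Δ4=-5
row 1: diag=12, rhs=-14; c'=1/4, d'=-7/6
row 2: denom=12−3·1/4=45/4; d'=(24−3·-7/6)/(45/4)=22/9
row 3: denom=8−3·4/15=36/5; d'=(-24−3·22/9)/(36/5)=-235/54
row 4: denom=4−1·5/36=139/36; d'=(-18−1·-235/54)/(139/36)=-1474/417
back: M4=-1474/417
back: M3=-235/54−5/36·-1474/417=-1610/417
back: M2=22/9−4/15·-1610/417=4346/1251
back: M1=-7/6−1/4·4346/1251=-2546/1251
M: M0=0, M1=-2546/1251, M2=4346/1251, M3=-1610/417, M4=-1474/417, M5=0
seg 0: a=1, c=M0/2=0, d=(M1−M0)/(6·3)=-1273/11259, b=Δ0−h0·(2M0+M1)/6=1690/1251
seg 1: a=2, c=M1/2=-1273/1251, d=(M2−M1)/(6·3)=3446/11259, b=Δ1−h1·(2M1+M2)/6=-2129/1251
seg 2: a=-4, c=M2/2=2173/1251, d=(M3−M2)/(6·3)=-4588/11259, b=Δ2−h2·(2M2+M3)/6=571/1251
seg 3: a=2, c=M3/2=-805/417, d=(M4−M3)/(6·1)=68/1251, b=Δ3−h3·(2M3+M4)/6=-155/1251
seg 4: a=0, c=M4/2=-737/417, d=(M5−M4)/(6·1)=737/1251, b=Δ4−h4·(2M4+M5)/6=-4781/1251
t_q=9/4 → seg 0, τ=9/4; S=1+1690/1251·τ+0·τ²+-1273/11259·τ³=24479/8896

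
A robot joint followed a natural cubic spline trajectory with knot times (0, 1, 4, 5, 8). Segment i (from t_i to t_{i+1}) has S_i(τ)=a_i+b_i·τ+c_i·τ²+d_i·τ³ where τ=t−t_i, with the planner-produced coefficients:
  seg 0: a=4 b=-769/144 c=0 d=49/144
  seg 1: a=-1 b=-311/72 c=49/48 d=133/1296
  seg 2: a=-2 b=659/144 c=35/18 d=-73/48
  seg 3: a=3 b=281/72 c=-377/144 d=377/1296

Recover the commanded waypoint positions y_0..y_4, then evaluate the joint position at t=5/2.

y_0=4 y_1=-1 y_2=-2 y_3=3 y_4=-1
S(5/2) = -619/128

y_0 = S_0(0) = a_0 = 4
y_1 = S_1(0) = a_1 = -1
y_2 = S_2(0) = a_2 = -2
y_3 = S_3(0) = a_3 = 3
y_4 = S_3(3) = -1
t_q=5/2 is in segment 1 (τ=3/2); S_1(τ)=-619/128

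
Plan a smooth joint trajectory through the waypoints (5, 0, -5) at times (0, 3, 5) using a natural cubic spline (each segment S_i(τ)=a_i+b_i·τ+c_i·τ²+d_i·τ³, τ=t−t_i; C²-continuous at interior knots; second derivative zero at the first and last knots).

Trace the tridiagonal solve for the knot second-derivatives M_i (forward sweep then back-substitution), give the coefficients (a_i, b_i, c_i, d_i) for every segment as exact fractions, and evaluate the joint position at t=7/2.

  seg 0: a=5 b=-17/12 c=0 d=-1/36
  seg 1: a=0 b=-13/6 c=-1/4 d=1/24
S(7/2) = -73/64

Δ: Δ0=-5/3, Δ1=-5/2
row 1: diag=10, rhs=-5; c'=1/5, d'=-1/2
back: M1=-1/2
M: M0=0, M1=-1/2, M2=0
seg 0: a=5, c=M0/2=0, d=(M1−M0)/(6·3)=-1/36, b=Δ0−h0·(2M0+M1)/6=-17/12
seg 1: a=0, c=M1/2=-1/4, d=(M2−M1)/(6·2)=1/24, b=Δ1−h1·(2M1+M2)/6=-13/6
t_q=7/2 → seg 1, τ=1/2; S=0+-13/6·τ+-1/4·τ²+1/24·τ³=-73/64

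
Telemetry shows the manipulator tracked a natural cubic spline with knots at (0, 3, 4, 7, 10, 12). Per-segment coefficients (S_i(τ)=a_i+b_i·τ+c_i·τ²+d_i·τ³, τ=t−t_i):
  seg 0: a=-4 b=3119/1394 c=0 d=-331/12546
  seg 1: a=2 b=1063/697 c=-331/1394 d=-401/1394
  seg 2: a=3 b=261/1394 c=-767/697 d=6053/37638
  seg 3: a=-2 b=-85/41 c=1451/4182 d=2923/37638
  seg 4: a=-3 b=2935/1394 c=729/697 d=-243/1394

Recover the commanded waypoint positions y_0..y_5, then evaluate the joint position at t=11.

y_0 = S_0(0) = a_0 = -4
y_1 = S_1(0) = a_1 = 2
y_2 = S_2(0) = a_2 = 3
y_3 = S_3(0) = a_3 = -2
y_4 = S_4(0) = a_4 = -3
y_5 = S_4(2) = 4
t_q=11 is in segment 4 (τ=1); S_4(τ)=-16/697

y_0=-4 y_1=2 y_2=3 y_3=-2 y_4=-3 y_5=4
S(11) = -16/697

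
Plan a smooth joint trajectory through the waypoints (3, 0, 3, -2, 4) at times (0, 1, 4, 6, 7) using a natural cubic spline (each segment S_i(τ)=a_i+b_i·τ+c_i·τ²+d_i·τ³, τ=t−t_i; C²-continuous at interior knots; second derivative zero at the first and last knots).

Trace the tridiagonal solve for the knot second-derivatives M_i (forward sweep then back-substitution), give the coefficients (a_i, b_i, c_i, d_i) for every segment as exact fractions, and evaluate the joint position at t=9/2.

Δ: Δ0=-3, Δ1=1, Δ2=-5/2, Δ3=6
row 1: diag=8, rhs=24; c'=3/8, d'=3
row 2: denom=10−3·3/8=71/8; d'=(-21−3·3)/(71/8)=-240/71
row 3: denom=6−2·16/71=394/71; d'=(51−2·-240/71)/(394/71)=4101/394
back: M3=4101/394
back: M2=-240/71−16/71·4101/394=-1128/197
back: M1=3−3/8·-1128/197=1014/197
M: M0=0, M1=1014/197, M2=-1128/197, M3=4101/394, M4=0
seg 0: a=3, c=M0/2=0, d=(M1−M0)/(6·1)=169/197, b=Δ0−h0·(2M0+M1)/6=-760/197
seg 1: a=0, c=M1/2=507/197, d=(M2−M1)/(6·3)=-119/197, b=Δ1−h1·(2M1+M2)/6=-253/197
seg 2: a=3, c=M2/2=-564/197, d=(M3−M2)/(6·2)=2119/1576, b=Δ2−h2·(2M2+M3)/6=-424/197
seg 3: a=-2, c=M3/2=4101/788, d=(M4−M3)/(6·1)=-1367/788, b=Δ3−h3·(2M3+M4)/6=997/394
t_q=9/2 → seg 2, τ=1/2; S=3+-424/197·τ+-564/197·τ²+2119/1576·τ³=17351/12608

  seg 0: a=3 b=-760/197 c=0 d=169/197
  seg 1: a=0 b=-253/197 c=507/197 d=-119/197
  seg 2: a=3 b=-424/197 c=-564/197 d=2119/1576
  seg 3: a=-2 b=997/394 c=4101/788 d=-1367/788
S(9/2) = 17351/12608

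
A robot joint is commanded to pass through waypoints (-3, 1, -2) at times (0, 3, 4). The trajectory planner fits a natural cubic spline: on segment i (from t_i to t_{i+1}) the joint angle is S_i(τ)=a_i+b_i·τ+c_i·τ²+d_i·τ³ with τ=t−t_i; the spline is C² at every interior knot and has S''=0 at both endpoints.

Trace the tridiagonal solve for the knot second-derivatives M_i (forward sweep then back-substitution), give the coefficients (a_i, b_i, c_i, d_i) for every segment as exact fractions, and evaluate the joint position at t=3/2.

Δ: Δ0=4/3, Δ1=-3
row 1: diag=8, rhs=-26; c'=1/8, d'=-13/4
back: M1=-13/4
M: M0=0, M1=-13/4, M2=0
seg 0: a=-3, c=M0/2=0, d=(M1−M0)/(6·3)=-13/72, b=Δ0−h0·(2M0+M1)/6=71/24
seg 1: a=1, c=M1/2=-13/8, d=(M2−M1)/(6·1)=13/24, b=Δ1−h1·(2M1+M2)/6=-23/12
t_q=3/2 → seg 0, τ=3/2; S=-3+71/24·τ+0·τ²+-13/72·τ³=53/64

  seg 0: a=-3 b=71/24 c=0 d=-13/72
  seg 1: a=1 b=-23/12 c=-13/8 d=13/24
S(3/2) = 53/64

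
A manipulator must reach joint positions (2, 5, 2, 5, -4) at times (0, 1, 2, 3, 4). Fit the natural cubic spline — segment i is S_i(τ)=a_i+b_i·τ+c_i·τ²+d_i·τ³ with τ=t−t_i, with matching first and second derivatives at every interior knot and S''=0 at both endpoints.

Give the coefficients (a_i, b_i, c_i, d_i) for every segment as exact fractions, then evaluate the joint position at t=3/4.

  seg 0: a=2 b=21/4 c=0 d=-9/4
  seg 1: a=5 b=-3/2 c=-27/4 d=21/4
  seg 2: a=2 b=3/4 c=9 d=-27/4
  seg 3: a=5 b=-3/2 c=-45/4 d=15/4
S(3/4) = 1277/256

Δ: Δ0=3, Δ1=-3, Δ2=3, Δ3=-9
row 1: diag=4, rhs=-36; c'=1/4, d'=-9
row 2: denom=4−1·1/4=15/4; d'=(36−1·-9)/(15/4)=12
row 3: denom=4−1·4/15=56/15; d'=(-72−1·12)/(56/15)=-45/2
back: M3=-45/2
back: M2=12−4/15·-45/2=18
back: M1=-9−1/4·18=-27/2
M: M0=0, M1=-27/2, M2=18, M3=-45/2, M4=0
seg 0: a=2, c=M0/2=0, d=(M1−M0)/(6·1)=-9/4, b=Δ0−h0·(2M0+M1)/6=21/4
seg 1: a=5, c=M1/2=-27/4, d=(M2−M1)/(6·1)=21/4, b=Δ1−h1·(2M1+M2)/6=-3/2
seg 2: a=2, c=M2/2=9, d=(M3−M2)/(6·1)=-27/4, b=Δ2−h2·(2M2+M3)/6=3/4
seg 3: a=5, c=M3/2=-45/4, d=(M4−M3)/(6·1)=15/4, b=Δ3−h3·(2M3+M4)/6=-3/2
t_q=3/4 → seg 0, τ=3/4; S=2+21/4·τ+0·τ²+-9/4·τ³=1277/256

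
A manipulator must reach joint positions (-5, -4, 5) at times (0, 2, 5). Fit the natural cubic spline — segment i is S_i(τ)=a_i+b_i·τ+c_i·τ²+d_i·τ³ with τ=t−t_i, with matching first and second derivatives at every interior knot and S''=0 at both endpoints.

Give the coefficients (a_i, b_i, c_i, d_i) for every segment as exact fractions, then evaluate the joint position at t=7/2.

  seg 0: a=-5 b=0 c=0 d=1/8
  seg 1: a=-4 b=3/2 c=3/4 d=-1/12
S(7/2) = -11/32

Δ: Δ0=1/2, Δ1=3
row 1: diag=10, rhs=15; c'=3/10, d'=3/2
back: M1=3/2
M: M0=0, M1=3/2, M2=0
seg 0: a=-5, c=M0/2=0, d=(M1−M0)/(6·2)=1/8, b=Δ0−h0·(2M0+M1)/6=0
seg 1: a=-4, c=M1/2=3/4, d=(M2−M1)/(6·3)=-1/12, b=Δ1−h1·(2M1+M2)/6=3/2
t_q=7/2 → seg 1, τ=3/2; S=-4+3/2·τ+3/4·τ²+-1/12·τ³=-11/32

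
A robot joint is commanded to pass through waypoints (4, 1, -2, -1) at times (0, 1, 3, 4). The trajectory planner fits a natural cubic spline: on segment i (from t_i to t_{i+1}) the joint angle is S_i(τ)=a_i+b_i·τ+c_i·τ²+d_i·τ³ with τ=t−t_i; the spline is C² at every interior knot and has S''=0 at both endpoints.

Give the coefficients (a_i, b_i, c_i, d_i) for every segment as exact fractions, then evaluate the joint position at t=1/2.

Δ: Δ0=-3, Δ1=-3/2, Δ2=1
row 1: diag=6, rhs=9; c'=1/3, d'=3/2
row 2: denom=6−2·1/3=16/3; d'=(15−2·3/2)/(16/3)=9/4
back: M2=9/4
back: M1=3/2−1/3·9/4=3/4
M: M0=0, M1=3/4, M2=9/4, M3=0
seg 0: a=4, c=M0/2=0, d=(M1−M0)/(6·1)=1/8, b=Δ0−h0·(2M0+M1)/6=-25/8
seg 1: a=1, c=M1/2=3/8, d=(M2−M1)/(6·2)=1/8, b=Δ1−h1·(2M1+M2)/6=-11/4
seg 2: a=-2, c=M2/2=9/8, d=(M3−M2)/(6·1)=-3/8, b=Δ2−h2·(2M2+M3)/6=1/4
t_q=1/2 → seg 0, τ=1/2; S=4+-25/8·τ+0·τ²+1/8·τ³=157/64

  seg 0: a=4 b=-25/8 c=0 d=1/8
  seg 1: a=1 b=-11/4 c=3/8 d=1/8
  seg 2: a=-2 b=1/4 c=9/8 d=-3/8
S(1/2) = 157/64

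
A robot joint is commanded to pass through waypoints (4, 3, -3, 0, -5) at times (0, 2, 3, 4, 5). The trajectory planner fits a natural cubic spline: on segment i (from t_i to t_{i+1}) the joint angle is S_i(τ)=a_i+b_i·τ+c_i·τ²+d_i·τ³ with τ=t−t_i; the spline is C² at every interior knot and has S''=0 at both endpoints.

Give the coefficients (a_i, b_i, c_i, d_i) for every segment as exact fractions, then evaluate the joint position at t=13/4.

Δ: Δ0=-1/2, Δ1=-6, Δ2=3, Δ3=-5
row 1: diag=6, rhs=-33; c'=1/6, d'=-11/2
row 2: denom=4−1·1/6=23/6; d'=(54−1·-11/2)/(23/6)=357/23
row 3: denom=4−1·6/23=86/23; d'=(-48−1·357/23)/(86/23)=-1461/86
back: M3=-1461/86
back: M2=357/23−6/23·-1461/86=858/43
back: M1=-11/2−1/6·858/43=-759/86
M: M0=0, M1=-759/86, M2=858/43, M3=-1461/86, M4=0
seg 0: a=4, c=M0/2=0, d=(M1−M0)/(6·2)=-253/344, b=Δ0−h0·(2M0+M1)/6=105/43
seg 1: a=3, c=M1/2=-759/172, d=(M2−M1)/(6·1)=825/172, b=Δ1−h1·(2M1+M2)/6=-549/86
seg 2: a=-3, c=M2/2=429/43, d=(M3−M2)/(6·1)=-1059/172, b=Δ2−h2·(2M2+M3)/6=-141/172
seg 3: a=0, c=M3/2=-1461/172, d=(M4−M3)/(6·1)=487/172, b=Δ3−h3·(2M3+M4)/6=57/86
t_q=13/4 → seg 2, τ=1/4; S=-3+-141/172·τ+429/43·τ²+-1059/172·τ³=-29475/11008

  seg 0: a=4 b=105/43 c=0 d=-253/344
  seg 1: a=3 b=-549/86 c=-759/172 d=825/172
  seg 2: a=-3 b=-141/172 c=429/43 d=-1059/172
  seg 3: a=0 b=57/86 c=-1461/172 d=487/172
S(13/4) = -29475/11008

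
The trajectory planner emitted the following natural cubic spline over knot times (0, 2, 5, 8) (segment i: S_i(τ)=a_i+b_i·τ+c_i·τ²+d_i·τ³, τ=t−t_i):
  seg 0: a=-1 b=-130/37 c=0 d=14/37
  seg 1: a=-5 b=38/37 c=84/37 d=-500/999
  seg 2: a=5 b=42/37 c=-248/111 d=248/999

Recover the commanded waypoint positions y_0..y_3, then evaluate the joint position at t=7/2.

y_0=-1 y_1=-5 y_2=5 y_3=-5
S(7/2) = -3/74

y_0 = S_0(0) = a_0 = -1
y_1 = S_1(0) = a_1 = -5
y_2 = S_2(0) = a_2 = 5
y_3 = S_2(3) = -5
t_q=7/2 is in segment 1 (τ=3/2); S_1(τ)=-3/74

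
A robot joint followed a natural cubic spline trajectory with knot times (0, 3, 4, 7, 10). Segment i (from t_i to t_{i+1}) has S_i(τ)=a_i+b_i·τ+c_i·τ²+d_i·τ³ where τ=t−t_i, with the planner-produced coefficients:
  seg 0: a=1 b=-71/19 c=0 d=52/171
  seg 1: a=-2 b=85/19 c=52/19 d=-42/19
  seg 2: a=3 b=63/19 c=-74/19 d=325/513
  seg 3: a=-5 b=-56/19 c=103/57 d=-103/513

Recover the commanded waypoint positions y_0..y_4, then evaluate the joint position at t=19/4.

y_0 = S_0(0) = a_0 = 1
y_1 = S_1(0) = a_1 = -2
y_2 = S_2(0) = a_2 = 3
y_3 = S_3(0) = a_3 = -5
y_4 = S_3(3) = -3
t_q=19/4 is in segment 2 (τ=3/4); S_2(τ)=4333/1216

y_0=1 y_1=-2 y_2=3 y_3=-5 y_4=-3
S(19/4) = 4333/1216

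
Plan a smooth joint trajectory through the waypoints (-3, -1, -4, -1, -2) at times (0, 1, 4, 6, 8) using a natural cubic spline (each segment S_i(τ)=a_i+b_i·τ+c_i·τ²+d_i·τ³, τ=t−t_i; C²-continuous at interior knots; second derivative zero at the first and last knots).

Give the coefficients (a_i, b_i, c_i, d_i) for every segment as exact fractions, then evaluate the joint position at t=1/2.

  seg 0: a=-3 b=343/134 c=0 d=-75/134
  seg 1: a=-1 b=59/67 c=-225/134 d=47/134
  seg 2: a=-4 b=37/134 c=99/67 d=-29/67
  seg 3: a=-1 b=133/134 c=-75/67 d=25/134
S(1/2) = -1919/1072

Δ: Δ0=2, Δ1=-1, Δ2=3/2, Δ3=-1/2
row 1: diag=8, rhs=-18; c'=3/8, d'=-9/4
row 2: denom=10−3·3/8=71/8; d'=(15−3·-9/4)/(71/8)=174/71
row 3: denom=8−2·16/71=536/71; d'=(-12−2·174/71)/(536/71)=-150/67
back: M3=-150/67
back: M2=174/71−16/71·-150/67=198/67
back: M1=-9/4−3/8·198/67=-225/67
M: M0=0, M1=-225/67, M2=198/67, M3=-150/67, M4=0
seg 0: a=-3, c=M0/2=0, d=(M1−M0)/(6·1)=-75/134, b=Δ0−h0·(2M0+M1)/6=343/134
seg 1: a=-1, c=M1/2=-225/134, d=(M2−M1)/(6·3)=47/134, b=Δ1−h1·(2M1+M2)/6=59/67
seg 2: a=-4, c=M2/2=99/67, d=(M3−M2)/(6·2)=-29/67, b=Δ2−h2·(2M2+M3)/6=37/134
seg 3: a=-1, c=M3/2=-75/67, d=(M4−M3)/(6·2)=25/134, b=Δ3−h3·(2M3+M4)/6=133/134
t_q=1/2 → seg 0, τ=1/2; S=-3+343/134·τ+0·τ²+-75/134·τ³=-1919/1072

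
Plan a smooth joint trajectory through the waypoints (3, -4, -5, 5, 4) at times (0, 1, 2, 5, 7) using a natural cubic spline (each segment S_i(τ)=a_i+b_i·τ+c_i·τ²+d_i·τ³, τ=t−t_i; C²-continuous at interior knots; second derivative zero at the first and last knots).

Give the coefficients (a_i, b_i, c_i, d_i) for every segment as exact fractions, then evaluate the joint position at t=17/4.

Δ: Δ0=-7, Δ1=-1, Δ2=10/3, Δ3=-1/2
row 1: diag=4, rhs=36; c'=1/4, d'=9
row 2: denom=8−1·1/4=31/4; d'=(26−1·9)/(31/4)=68/31
row 3: denom=10−3·12/31=274/31; d'=(-23−3·68/31)/(274/31)=-917/274
back: M3=-917/274
back: M2=68/31−12/31·-917/274=478/137
back: M1=9−1/4·478/137=2227/274
M: M0=0, M1=2227/274, M2=478/137, M3=-917/274, M4=0
seg 0: a=3, c=M0/2=0, d=(M1−M0)/(6·1)=2227/1644, b=Δ0−h0·(2M0+M1)/6=-13735/1644
seg 1: a=-4, c=M1/2=2227/548, d=(M2−M1)/(6·1)=-1271/1644, b=Δ1−h1·(2M1+M2)/6=-3527/822
seg 2: a=-5, c=M2/2=239/137, d=(M3−M2)/(6·3)=-1873/4932, b=Δ2−h2·(2M2+M3)/6=2495/1644
seg 3: a=5, c=M3/2=-917/548, d=(M4−M3)/(6·2)=917/3288, b=Δ3−h3·(2M3+M4)/6=1423/822
t_q=17/4 → seg 2, τ=9/4; S=-5+2495/1644·τ+239/137·τ²+-1873/4932·τ³=102431/35072

  seg 0: a=3 b=-13735/1644 c=0 d=2227/1644
  seg 1: a=-4 b=-3527/822 c=2227/548 d=-1271/1644
  seg 2: a=-5 b=2495/1644 c=239/137 d=-1873/4932
  seg 3: a=5 b=1423/822 c=-917/548 d=917/3288
S(17/4) = 102431/35072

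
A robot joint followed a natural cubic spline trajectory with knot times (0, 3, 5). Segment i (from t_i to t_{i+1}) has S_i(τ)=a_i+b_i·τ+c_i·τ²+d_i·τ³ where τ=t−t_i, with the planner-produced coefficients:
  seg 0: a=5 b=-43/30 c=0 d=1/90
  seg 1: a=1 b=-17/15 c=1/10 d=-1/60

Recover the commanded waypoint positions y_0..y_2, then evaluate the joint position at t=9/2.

y_0=5 y_1=1 y_2=-1
S(9/2) = -17/32

y_0 = S_0(0) = a_0 = 5
y_1 = S_1(0) = a_1 = 1
y_2 = S_1(2) = -1
t_q=9/2 is in segment 1 (τ=3/2); S_1(τ)=-17/32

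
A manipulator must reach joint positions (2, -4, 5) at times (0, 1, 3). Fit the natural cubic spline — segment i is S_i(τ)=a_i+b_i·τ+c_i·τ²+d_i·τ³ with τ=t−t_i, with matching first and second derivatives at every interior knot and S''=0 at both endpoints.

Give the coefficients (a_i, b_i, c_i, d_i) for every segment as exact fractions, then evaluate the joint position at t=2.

Δ: Δ0=-6, Δ1=9/2
row 1: diag=6, rhs=63; c'=1/3, d'=21/2
back: M1=21/2
M: M0=0, M1=21/2, M2=0
seg 0: a=2, c=M0/2=0, d=(M1−M0)/(6·1)=7/4, b=Δ0−h0·(2M0+M1)/6=-31/4
seg 1: a=-4, c=M1/2=21/4, d=(M2−M1)/(6·2)=-7/8, b=Δ1−h1·(2M1+M2)/6=-5/2
t_q=2 → seg 1, τ=1; S=-4+-5/2·τ+21/4·τ²+-7/8·τ³=-17/8

  seg 0: a=2 b=-31/4 c=0 d=7/4
  seg 1: a=-4 b=-5/2 c=21/4 d=-7/8
S(2) = -17/8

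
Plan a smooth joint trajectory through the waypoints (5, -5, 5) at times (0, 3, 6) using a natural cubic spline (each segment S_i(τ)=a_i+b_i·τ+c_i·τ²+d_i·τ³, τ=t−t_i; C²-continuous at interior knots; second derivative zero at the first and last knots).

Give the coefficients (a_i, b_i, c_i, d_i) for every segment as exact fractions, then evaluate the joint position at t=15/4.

  seg 0: a=5 b=-5 c=0 d=5/27
  seg 1: a=-5 b=0 c=5/3 d=-5/27
S(15/4) = -265/64

Δ: Δ0=-10/3, Δ1=10/3
row 1: diag=12, rhs=40; c'=1/4, d'=10/3
back: M1=10/3
M: M0=0, M1=10/3, M2=0
seg 0: a=5, c=M0/2=0, d=(M1−M0)/(6·3)=5/27, b=Δ0−h0·(2M0+M1)/6=-5
seg 1: a=-5, c=M1/2=5/3, d=(M2−M1)/(6·3)=-5/27, b=Δ1−h1·(2M1+M2)/6=0
t_q=15/4 → seg 1, τ=3/4; S=-5+0·τ+5/3·τ²+-5/27·τ³=-265/64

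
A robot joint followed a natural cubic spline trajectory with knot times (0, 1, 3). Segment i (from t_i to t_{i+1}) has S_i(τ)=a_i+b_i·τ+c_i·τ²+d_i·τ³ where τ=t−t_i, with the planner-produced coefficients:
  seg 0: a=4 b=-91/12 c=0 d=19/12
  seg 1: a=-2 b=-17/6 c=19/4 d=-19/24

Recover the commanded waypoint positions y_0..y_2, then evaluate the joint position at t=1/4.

y_0=4 y_1=-2 y_2=5
S(1/4) = 545/256

y_0 = S_0(0) = a_0 = 4
y_1 = S_1(0) = a_1 = -2
y_2 = S_1(2) = 5
t_q=1/4 is in segment 0 (τ=1/4); S_0(τ)=545/256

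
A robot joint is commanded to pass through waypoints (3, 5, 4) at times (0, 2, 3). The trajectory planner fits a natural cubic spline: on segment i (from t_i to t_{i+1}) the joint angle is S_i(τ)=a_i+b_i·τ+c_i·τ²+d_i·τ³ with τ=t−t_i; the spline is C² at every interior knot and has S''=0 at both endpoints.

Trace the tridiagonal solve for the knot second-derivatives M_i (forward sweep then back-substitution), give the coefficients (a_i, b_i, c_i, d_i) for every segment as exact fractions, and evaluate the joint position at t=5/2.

Δ: Δ0=1, Δ1=-1
row 1: diag=6, rhs=-12; c'=1/6, d'=-2
back: M1=-2
M: M0=0, M1=-2, M2=0
seg 0: a=3, c=M0/2=0, d=(M1−M0)/(6·2)=-1/6, b=Δ0−h0·(2M0+M1)/6=5/3
seg 1: a=5, c=M1/2=-1, d=(M2−M1)/(6·1)=1/3, b=Δ1−h1·(2M1+M2)/6=-1/3
t_q=5/2 → seg 1, τ=1/2; S=5+-1/3·τ+-1·τ²+1/3·τ³=37/8

  seg 0: a=3 b=5/3 c=0 d=-1/6
  seg 1: a=5 b=-1/3 c=-1 d=1/3
S(5/2) = 37/8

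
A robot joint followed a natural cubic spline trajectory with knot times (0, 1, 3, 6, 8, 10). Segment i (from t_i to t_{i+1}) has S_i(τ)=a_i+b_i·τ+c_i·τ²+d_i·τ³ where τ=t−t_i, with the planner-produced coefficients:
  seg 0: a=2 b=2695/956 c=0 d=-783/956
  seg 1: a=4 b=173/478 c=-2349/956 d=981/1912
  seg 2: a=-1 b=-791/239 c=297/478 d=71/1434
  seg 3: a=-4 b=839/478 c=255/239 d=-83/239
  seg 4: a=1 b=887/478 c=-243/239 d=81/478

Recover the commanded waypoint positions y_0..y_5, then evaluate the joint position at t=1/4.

y_0 = S_0(0) = a_0 = 2
y_1 = S_1(0) = a_1 = 4
y_2 = S_2(0) = a_2 = -1
y_3 = S_3(0) = a_3 = -4
y_4 = S_4(0) = a_4 = 1
y_5 = S_4(2) = 2
t_q=1/4 is in segment 0 (τ=1/4); S_0(τ)=164705/61184

y_0=2 y_1=4 y_2=-1 y_3=-4 y_4=1 y_5=2
S(1/4) = 164705/61184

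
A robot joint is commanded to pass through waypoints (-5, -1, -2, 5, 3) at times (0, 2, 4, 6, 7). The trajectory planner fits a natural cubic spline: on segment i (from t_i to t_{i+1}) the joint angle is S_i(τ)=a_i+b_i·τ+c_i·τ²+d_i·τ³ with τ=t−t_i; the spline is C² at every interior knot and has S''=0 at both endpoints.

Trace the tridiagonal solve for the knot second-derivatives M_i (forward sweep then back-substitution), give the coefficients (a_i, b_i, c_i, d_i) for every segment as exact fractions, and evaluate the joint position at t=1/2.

Δ: Δ0=2, Δ1=-1/2, Δ2=7/2, Δ3=-2
row 1: diag=8, rhs=-15; c'=1/4, d'=-15/8
row 2: denom=8−2·1/4=15/2; d'=(24−2·-15/8)/(15/2)=37/10
row 3: denom=6−2·4/15=82/15; d'=(-33−2·37/10)/(82/15)=-303/41
back: M3=-303/41
back: M2=37/10−4/15·-303/41=465/82
back: M1=-15/8−1/4·465/82=-135/41
M: M0=0, M1=-135/41, M2=465/82, M3=-303/41, M4=0
seg 0: a=-5, c=M0/2=0, d=(M1−M0)/(6·2)=-45/164, b=Δ0−h0·(2M0+M1)/6=127/41
seg 1: a=-1, c=M1/2=-135/82, d=(M2−M1)/(6·2)=245/328, b=Δ1−h1·(2M1+M2)/6=-8/41
seg 2: a=-2, c=M2/2=465/164, d=(M3−M2)/(6·2)=-357/328, b=Δ2−h2·(2M2+M3)/6=179/82
seg 3: a=5, c=M3/2=-303/82, d=(M4−M3)/(6·1)=101/82, b=Δ3−h3·(2M3+M4)/6=19/41
t_q=1/2 → seg 0, τ=1/2; S=-5+127/41·τ+0·τ²+-45/164·τ³=-4573/1312

  seg 0: a=-5 b=127/41 c=0 d=-45/164
  seg 1: a=-1 b=-8/41 c=-135/82 d=245/328
  seg 2: a=-2 b=179/82 c=465/164 d=-357/328
  seg 3: a=5 b=19/41 c=-303/82 d=101/82
S(1/2) = -4573/1312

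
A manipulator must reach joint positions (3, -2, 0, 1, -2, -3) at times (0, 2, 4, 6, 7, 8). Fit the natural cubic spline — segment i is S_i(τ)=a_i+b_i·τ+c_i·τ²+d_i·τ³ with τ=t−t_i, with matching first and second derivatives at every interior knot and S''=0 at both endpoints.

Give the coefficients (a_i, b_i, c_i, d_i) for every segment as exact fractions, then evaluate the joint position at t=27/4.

  seg 0: a=3 b=-1056/313 c=0 d=547/2504
  seg 1: a=-2 b=-471/626 c=1641/1252 d=-68/313
  seg 2: a=0 b=1179/626 c=9/1252 d=-875/2504
  seg 3: a=1 b=-714/313 c=-654/313 d=429/313
  seg 4: a=-2 b=-735/313 c=633/313 d=-211/313
S(27/4) = -26201/20032

Δ: Δ0=-5/2, Δ1=1, Δ2=1/2, Δ3=-3, Δ4=-1
row 1: diag=8, rhs=21; c'=1/4, d'=21/8
row 2: denom=8−2·1/4=15/2; d'=(-3−2·21/8)/(15/2)=-11/10
row 3: denom=6−2·4/15=82/15; d'=(-21−2·-11/10)/(82/15)=-141/41
row 4: denom=4−1·15/82=313/82; d'=(12−1·-141/41)/(313/82)=1266/313
back: M4=1266/313
back: M3=-141/41−15/82·1266/313=-1308/313
back: M2=-11/10−4/15·-1308/313=9/626
back: M1=21/8−1/4·9/626=1641/626
M: M0=0, M1=1641/626, M2=9/626, M3=-1308/313, M4=1266/313, M5=0
seg 0: a=3, c=M0/2=0, d=(M1−M0)/(6·2)=547/2504, b=Δ0−h0·(2M0+M1)/6=-1056/313
seg 1: a=-2, c=M1/2=1641/1252, d=(M2−M1)/(6·2)=-68/313, b=Δ1−h1·(2M1+M2)/6=-471/626
seg 2: a=0, c=M2/2=9/1252, d=(M3−M2)/(6·2)=-875/2504, b=Δ2−h2·(2M2+M3)/6=1179/626
seg 3: a=1, c=M3/2=-654/313, d=(M4−M3)/(6·1)=429/313, b=Δ3−h3·(2M3+M4)/6=-714/313
seg 4: a=-2, c=M4/2=633/313, d=(M5−M4)/(6·1)=-211/313, b=Δ4−h4·(2M4+M5)/6=-735/313
t_q=27/4 → seg 3, τ=3/4; S=1+-714/313·τ+-654/313·τ²+429/313·τ³=-26201/20032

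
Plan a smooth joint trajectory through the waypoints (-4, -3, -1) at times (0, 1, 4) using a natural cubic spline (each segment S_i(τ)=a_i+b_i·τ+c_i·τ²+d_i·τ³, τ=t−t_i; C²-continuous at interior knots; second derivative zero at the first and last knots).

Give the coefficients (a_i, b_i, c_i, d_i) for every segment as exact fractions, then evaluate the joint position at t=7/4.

Δ: Δ0=1, Δ1=2/3
row 1: diag=8, rhs=-2; c'=3/8, d'=-1/4
back: M1=-1/4
M: M0=0, M1=-1/4, M2=0
seg 0: a=-4, c=M0/2=0, d=(M1−M0)/(6·1)=-1/24, b=Δ0−h0·(2M0+M1)/6=25/24
seg 1: a=-3, c=M1/2=-1/8, d=(M2−M1)/(6·3)=1/72, b=Δ1−h1·(2M1+M2)/6=11/12
t_q=7/4 → seg 1, τ=3/4; S=-3+11/12·τ+-1/8·τ²+1/72·τ³=-1217/512

  seg 0: a=-4 b=25/24 c=0 d=-1/24
  seg 1: a=-3 b=11/12 c=-1/8 d=1/72
S(7/4) = -1217/512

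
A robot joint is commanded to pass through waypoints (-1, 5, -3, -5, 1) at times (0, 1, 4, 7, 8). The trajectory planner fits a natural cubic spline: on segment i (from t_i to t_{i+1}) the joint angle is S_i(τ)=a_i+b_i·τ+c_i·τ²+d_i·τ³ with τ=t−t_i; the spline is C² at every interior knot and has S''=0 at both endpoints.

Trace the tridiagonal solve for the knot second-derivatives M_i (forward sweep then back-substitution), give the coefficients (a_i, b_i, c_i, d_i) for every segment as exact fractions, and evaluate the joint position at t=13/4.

  seg 0: a=-1 b=2243/312 c=0 d=-371/312
  seg 1: a=5 b=565/156 c=-371/104 d=51/104
  seg 2: a=-3 b=-109/24 c=11/13 d=139/936
  seg 3: a=-5 b=709/156 c=227/104 d=-227/312
S(13/4) = 4495/6656

Δ: Δ0=6, Δ1=-8/3, Δ2=-2/3, Δ3=6
row 1: diag=8, rhs=-52; c'=3/8, d'=-13/2
row 2: denom=12−3·3/8=87/8; d'=(12−3·-13/2)/(87/8)=84/29
row 3: denom=8−3·8/29=208/29; d'=(40−3·84/29)/(208/29)=227/52
back: M3=227/52
back: M2=84/29−8/29·227/52=22/13
back: M1=-13/2−3/8·22/13=-371/52
M: M0=0, M1=-371/52, M2=22/13, M3=227/52, M4=0
seg 0: a=-1, c=M0/2=0, d=(M1−M0)/(6·1)=-371/312, b=Δ0−h0·(2M0+M1)/6=2243/312
seg 1: a=5, c=M1/2=-371/104, d=(M2−M1)/(6·3)=51/104, b=Δ1−h1·(2M1+M2)/6=565/156
seg 2: a=-3, c=M2/2=11/13, d=(M3−M2)/(6·3)=139/936, b=Δ2−h2·(2M2+M3)/6=-109/24
seg 3: a=-5, c=M3/2=227/104, d=(M4−M3)/(6·1)=-227/312, b=Δ3−h3·(2M3+M4)/6=709/156
t_q=13/4 → seg 1, τ=9/4; S=5+565/156·τ+-371/104·τ²+51/104·τ³=4495/6656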